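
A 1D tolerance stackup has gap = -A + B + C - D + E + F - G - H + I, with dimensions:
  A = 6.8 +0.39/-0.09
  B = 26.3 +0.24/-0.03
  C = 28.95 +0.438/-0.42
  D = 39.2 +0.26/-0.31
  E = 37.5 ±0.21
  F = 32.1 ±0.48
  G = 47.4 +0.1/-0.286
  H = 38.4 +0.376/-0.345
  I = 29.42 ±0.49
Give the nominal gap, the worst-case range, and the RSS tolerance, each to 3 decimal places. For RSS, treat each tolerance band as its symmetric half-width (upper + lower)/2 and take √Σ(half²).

Stack each dimension's contribution:
  -A: nom -6.800 → Σnom=-6.800; wc +0.090/-0.390 → slack +0.090/-0.390; half-tol=0.240, Σhalf²=0.057600
  +B: nom +26.300 → Σnom=19.500; wc +0.240/-0.030 → slack +0.330/-0.420; half-tol=0.135, Σhalf²=0.075825
  +C: nom +28.950 → Σnom=48.450; wc +0.438/-0.420 → slack +0.768/-0.840; half-tol=0.429, Σhalf²=0.259866
  -D: nom -39.200 → Σnom=9.250; wc +0.310/-0.260 → slack +1.078/-1.100; half-tol=0.285, Σhalf²=0.341091
  +E: nom +37.500 → Σnom=46.750; wc +0.210/-0.210 → slack +1.288/-1.310; half-tol=0.210, Σhalf²=0.385191
  +F: nom +32.100 → Σnom=78.850; wc +0.480/-0.480 → slack +1.768/-1.790; half-tol=0.480, Σhalf²=0.615591
  -G: nom -47.400 → Σnom=31.450; wc +0.286/-0.100 → slack +2.054/-1.890; half-tol=0.193, Σhalf²=0.652840
  -H: nom -38.400 → Σnom=-6.950; wc +0.345/-0.376 → slack +2.399/-2.266; half-tol=0.360, Σhalf²=0.782800
  +I: nom +29.420 → Σnom=22.470; wc +0.490/-0.490 → slack +2.889/-2.756; half-tol=0.490, Σhalf²=1.022900
Nominal = 22.470. Worst-case = [22.470 - 2.756, 22.470 + 2.889] = [19.714, 25.359]. RSS = √1.022900 = 1.011.

nominal=22.470 wc=[19.714,25.359] rss=1.011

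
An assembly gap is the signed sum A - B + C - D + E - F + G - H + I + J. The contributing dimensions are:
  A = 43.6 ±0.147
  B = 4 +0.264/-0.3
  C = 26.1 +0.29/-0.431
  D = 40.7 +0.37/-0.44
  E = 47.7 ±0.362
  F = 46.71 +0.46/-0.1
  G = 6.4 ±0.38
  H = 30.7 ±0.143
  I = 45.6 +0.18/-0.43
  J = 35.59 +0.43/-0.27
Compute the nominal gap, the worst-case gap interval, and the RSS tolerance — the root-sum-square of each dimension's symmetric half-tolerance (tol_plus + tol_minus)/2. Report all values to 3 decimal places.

Stack each dimension's contribution:
  +A: nom +43.600 → Σnom=43.600; wc +0.147/-0.147 → slack +0.147/-0.147; half-tol=0.147, Σhalf²=0.021609
  -B: nom -4.000 → Σnom=39.600; wc +0.300/-0.264 → slack +0.447/-0.411; half-tol=0.282, Σhalf²=0.101133
  +C: nom +26.100 → Σnom=65.700; wc +0.290/-0.431 → slack +0.737/-0.842; half-tol=0.360, Σhalf²=0.231093
  -D: nom -40.700 → Σnom=25.000; wc +0.440/-0.370 → slack +1.177/-1.212; half-tol=0.405, Σhalf²=0.395118
  +E: nom +47.700 → Σnom=72.700; wc +0.362/-0.362 → slack +1.539/-1.574; half-tol=0.362, Σhalf²=0.526162
  -F: nom -46.710 → Σnom=25.990; wc +0.100/-0.460 → slack +1.639/-2.034; half-tol=0.280, Σhalf²=0.604562
  +G: nom +6.400 → Σnom=32.390; wc +0.380/-0.380 → slack +2.019/-2.414; half-tol=0.380, Σhalf²=0.748962
  -H: nom -30.700 → Σnom=1.690; wc +0.143/-0.143 → slack +2.162/-2.557; half-tol=0.143, Σhalf²=0.769411
  +I: nom +45.600 → Σnom=47.290; wc +0.180/-0.430 → slack +2.342/-2.987; half-tol=0.305, Σhalf²=0.862436
  +J: nom +35.590 → Σnom=82.880; wc +0.430/-0.270 → slack +2.772/-3.257; half-tol=0.350, Σhalf²=0.984936
Nominal = 82.880. Worst-case = [82.880 - 3.257, 82.880 + 2.772] = [79.623, 85.652]. RSS = √0.984936 = 0.992.

nominal=82.880 wc=[79.623,85.652] rss=0.992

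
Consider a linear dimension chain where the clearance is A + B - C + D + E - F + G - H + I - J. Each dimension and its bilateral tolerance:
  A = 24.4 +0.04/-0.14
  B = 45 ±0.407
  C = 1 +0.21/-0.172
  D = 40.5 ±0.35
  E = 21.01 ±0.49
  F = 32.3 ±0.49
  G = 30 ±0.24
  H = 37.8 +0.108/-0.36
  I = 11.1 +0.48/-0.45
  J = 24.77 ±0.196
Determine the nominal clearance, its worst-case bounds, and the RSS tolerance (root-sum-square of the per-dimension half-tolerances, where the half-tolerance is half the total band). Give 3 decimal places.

Stack each dimension's contribution:
  +A: nom +24.400 → Σnom=24.400; wc +0.040/-0.140 → slack +0.040/-0.140; half-tol=0.090, Σhalf²=0.008100
  +B: nom +45.000 → Σnom=69.400; wc +0.407/-0.407 → slack +0.447/-0.547; half-tol=0.407, Σhalf²=0.173749
  -C: nom -1.000 → Σnom=68.400; wc +0.172/-0.210 → slack +0.619/-0.757; half-tol=0.191, Σhalf²=0.210230
  +D: nom +40.500 → Σnom=108.900; wc +0.350/-0.350 → slack +0.969/-1.107; half-tol=0.350, Σhalf²=0.332730
  +E: nom +21.010 → Σnom=129.910; wc +0.490/-0.490 → slack +1.459/-1.597; half-tol=0.490, Σhalf²=0.572830
  -F: nom -32.300 → Σnom=97.610; wc +0.490/-0.490 → slack +1.949/-2.087; half-tol=0.490, Σhalf²=0.812930
  +G: nom +30.000 → Σnom=127.610; wc +0.240/-0.240 → slack +2.189/-2.327; half-tol=0.240, Σhalf²=0.870530
  -H: nom -37.800 → Σnom=89.810; wc +0.360/-0.108 → slack +2.549/-2.435; half-tol=0.234, Σhalf²=0.925286
  +I: nom +11.100 → Σnom=100.910; wc +0.480/-0.450 → slack +3.029/-2.885; half-tol=0.465, Σhalf²=1.141511
  -J: nom -24.770 → Σnom=76.140; wc +0.196/-0.196 → slack +3.225/-3.081; half-tol=0.196, Σhalf²=1.179927
Nominal = 76.140. Worst-case = [76.140 - 3.081, 76.140 + 3.225] = [73.059, 79.365]. RSS = √1.179927 = 1.086.

nominal=76.140 wc=[73.059,79.365] rss=1.086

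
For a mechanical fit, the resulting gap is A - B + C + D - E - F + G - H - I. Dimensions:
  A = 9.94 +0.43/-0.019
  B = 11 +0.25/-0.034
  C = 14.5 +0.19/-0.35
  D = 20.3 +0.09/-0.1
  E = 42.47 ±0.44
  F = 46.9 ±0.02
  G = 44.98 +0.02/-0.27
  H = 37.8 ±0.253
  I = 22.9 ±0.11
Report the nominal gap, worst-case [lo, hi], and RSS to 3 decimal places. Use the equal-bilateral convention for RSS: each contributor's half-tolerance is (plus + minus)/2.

nominal=-71.350 wc=[-73.162,-69.763] rss=0.666

Stack each dimension's contribution:
  +A: nom +9.940 → Σnom=9.940; wc +0.430/-0.019 → slack +0.430/-0.019; half-tol=0.225, Σhalf²=0.050400
  -B: nom -11.000 → Σnom=-1.060; wc +0.034/-0.250 → slack +0.464/-0.269; half-tol=0.142, Σhalf²=0.070564
  +C: nom +14.500 → Σnom=13.440; wc +0.190/-0.350 → slack +0.654/-0.619; half-tol=0.270, Σhalf²=0.143464
  +D: nom +20.300 → Σnom=33.740; wc +0.090/-0.100 → slack +0.744/-0.719; half-tol=0.095, Σhalf²=0.152489
  -E: nom -42.470 → Σnom=-8.730; wc +0.440/-0.440 → slack +1.184/-1.159; half-tol=0.440, Σhalf²=0.346089
  -F: nom -46.900 → Σnom=-55.630; wc +0.020/-0.020 → slack +1.204/-1.179; half-tol=0.020, Σhalf²=0.346489
  +G: nom +44.980 → Σnom=-10.650; wc +0.020/-0.270 → slack +1.224/-1.449; half-tol=0.145, Σhalf²=0.367514
  -H: nom -37.800 → Σnom=-48.450; wc +0.253/-0.253 → slack +1.477/-1.702; half-tol=0.253, Σhalf²=0.431523
  -I: nom -22.900 → Σnom=-71.350; wc +0.110/-0.110 → slack +1.587/-1.812; half-tol=0.110, Σhalf²=0.443623
Nominal = -71.350. Worst-case = [-71.350 - 1.812, -71.350 + 1.587] = [-73.162, -69.763]. RSS = √0.443623 = 0.666.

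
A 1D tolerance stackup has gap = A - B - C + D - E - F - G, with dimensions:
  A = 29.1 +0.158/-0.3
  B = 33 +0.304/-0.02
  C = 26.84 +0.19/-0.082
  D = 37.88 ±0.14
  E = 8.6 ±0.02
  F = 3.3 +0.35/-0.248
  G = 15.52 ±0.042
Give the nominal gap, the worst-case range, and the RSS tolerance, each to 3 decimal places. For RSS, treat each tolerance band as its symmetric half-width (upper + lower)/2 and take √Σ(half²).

nominal=-20.280 wc=[-21.626,-19.570] rss=0.456

Stack each dimension's contribution:
  +A: nom +29.100 → Σnom=29.100; wc +0.158/-0.300 → slack +0.158/-0.300; half-tol=0.229, Σhalf²=0.052441
  -B: nom -33.000 → Σnom=-3.900; wc +0.020/-0.304 → slack +0.178/-0.604; half-tol=0.162, Σhalf²=0.078685
  -C: nom -26.840 → Σnom=-30.740; wc +0.082/-0.190 → slack +0.260/-0.794; half-tol=0.136, Σhalf²=0.097181
  +D: nom +37.880 → Σnom=7.140; wc +0.140/-0.140 → slack +0.400/-0.934; half-tol=0.140, Σhalf²=0.116781
  -E: nom -8.600 → Σnom=-1.460; wc +0.020/-0.020 → slack +0.420/-0.954; half-tol=0.020, Σhalf²=0.117181
  -F: nom -3.300 → Σnom=-4.760; wc +0.248/-0.350 → slack +0.668/-1.304; half-tol=0.299, Σhalf²=0.206582
  -G: nom -15.520 → Σnom=-20.280; wc +0.042/-0.042 → slack +0.710/-1.346; half-tol=0.042, Σhalf²=0.208346
Nominal = -20.280. Worst-case = [-20.280 - 1.346, -20.280 + 0.710] = [-21.626, -19.570]. RSS = √0.208346 = 0.456.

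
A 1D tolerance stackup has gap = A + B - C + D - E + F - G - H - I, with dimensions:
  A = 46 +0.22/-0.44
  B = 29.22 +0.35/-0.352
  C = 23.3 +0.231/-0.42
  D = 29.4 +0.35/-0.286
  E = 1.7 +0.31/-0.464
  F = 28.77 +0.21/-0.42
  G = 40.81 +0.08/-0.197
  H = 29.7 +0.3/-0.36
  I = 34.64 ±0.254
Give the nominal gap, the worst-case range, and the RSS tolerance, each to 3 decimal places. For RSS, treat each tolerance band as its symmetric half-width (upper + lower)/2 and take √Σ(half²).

nominal=3.240 wc=[0.567,6.065] rss=0.938

Stack each dimension's contribution:
  +A: nom +46.000 → Σnom=46.000; wc +0.220/-0.440 → slack +0.220/-0.440; half-tol=0.330, Σhalf²=0.108900
  +B: nom +29.220 → Σnom=75.220; wc +0.350/-0.352 → slack +0.570/-0.792; half-tol=0.351, Σhalf²=0.232101
  -C: nom -23.300 → Σnom=51.920; wc +0.420/-0.231 → slack +0.990/-1.023; half-tol=0.326, Σhalf²=0.338051
  +D: nom +29.400 → Σnom=81.320; wc +0.350/-0.286 → slack +1.340/-1.309; half-tol=0.318, Σhalf²=0.439175
  -E: nom -1.700 → Σnom=79.620; wc +0.464/-0.310 → slack +1.804/-1.619; half-tol=0.387, Σhalf²=0.588944
  +F: nom +28.770 → Σnom=108.390; wc +0.210/-0.420 → slack +2.014/-2.039; half-tol=0.315, Σhalf²=0.688169
  -G: nom -40.810 → Σnom=67.580; wc +0.197/-0.080 → slack +2.211/-2.119; half-tol=0.139, Σhalf²=0.707352
  -H: nom -29.700 → Σnom=37.880; wc +0.360/-0.300 → slack +2.571/-2.419; half-tol=0.330, Σhalf²=0.816252
  -I: nom -34.640 → Σnom=3.240; wc +0.254/-0.254 → slack +2.825/-2.673; half-tol=0.254, Σhalf²=0.880768
Nominal = 3.240. Worst-case = [3.240 - 2.673, 3.240 + 2.825] = [0.567, 6.065]. RSS = √0.880768 = 0.938.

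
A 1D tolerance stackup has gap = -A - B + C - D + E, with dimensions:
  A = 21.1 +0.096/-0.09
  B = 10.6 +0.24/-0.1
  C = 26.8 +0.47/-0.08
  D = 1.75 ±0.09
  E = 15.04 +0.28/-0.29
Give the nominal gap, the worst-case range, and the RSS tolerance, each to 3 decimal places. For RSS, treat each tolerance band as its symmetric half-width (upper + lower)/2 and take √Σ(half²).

nominal=8.390 wc=[7.594,9.420] rss=0.450

Stack each dimension's contribution:
  -A: nom -21.100 → Σnom=-21.100; wc +0.090/-0.096 → slack +0.090/-0.096; half-tol=0.093, Σhalf²=0.008649
  -B: nom -10.600 → Σnom=-31.700; wc +0.100/-0.240 → slack +0.190/-0.336; half-tol=0.170, Σhalf²=0.037549
  +C: nom +26.800 → Σnom=-4.900; wc +0.470/-0.080 → slack +0.660/-0.416; half-tol=0.275, Σhalf²=0.113174
  -D: nom -1.750 → Σnom=-6.650; wc +0.090/-0.090 → slack +0.750/-0.506; half-tol=0.090, Σhalf²=0.121274
  +E: nom +15.040 → Σnom=8.390; wc +0.280/-0.290 → slack +1.030/-0.796; half-tol=0.285, Σhalf²=0.202499
Nominal = 8.390. Worst-case = [8.390 - 0.796, 8.390 + 1.030] = [7.594, 9.420]. RSS = √0.202499 = 0.450.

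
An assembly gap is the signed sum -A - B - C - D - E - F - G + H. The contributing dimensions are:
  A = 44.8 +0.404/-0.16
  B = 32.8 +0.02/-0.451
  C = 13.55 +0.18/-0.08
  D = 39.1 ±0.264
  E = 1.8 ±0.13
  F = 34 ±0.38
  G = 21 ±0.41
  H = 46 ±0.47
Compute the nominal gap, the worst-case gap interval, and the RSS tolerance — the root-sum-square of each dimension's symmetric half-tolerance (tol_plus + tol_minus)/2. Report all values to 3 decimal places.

nominal=-141.050 wc=[-143.308,-138.705] rss=0.879

Stack each dimension's contribution:
  -A: nom -44.800 → Σnom=-44.800; wc +0.160/-0.404 → slack +0.160/-0.404; half-tol=0.282, Σhalf²=0.079524
  -B: nom -32.800 → Σnom=-77.600; wc +0.451/-0.020 → slack +0.611/-0.424; half-tol=0.236, Σhalf²=0.134984
  -C: nom -13.550 → Σnom=-91.150; wc +0.080/-0.180 → slack +0.691/-0.604; half-tol=0.130, Σhalf²=0.151884
  -D: nom -39.100 → Σnom=-130.250; wc +0.264/-0.264 → slack +0.955/-0.868; half-tol=0.264, Σhalf²=0.221580
  -E: nom -1.800 → Σnom=-132.050; wc +0.130/-0.130 → slack +1.085/-0.998; half-tol=0.130, Σhalf²=0.238480
  -F: nom -34.000 → Σnom=-166.050; wc +0.380/-0.380 → slack +1.465/-1.378; half-tol=0.380, Σhalf²=0.382880
  -G: nom -21.000 → Σnom=-187.050; wc +0.410/-0.410 → slack +1.875/-1.788; half-tol=0.410, Σhalf²=0.550980
  +H: nom +46.000 → Σnom=-141.050; wc +0.470/-0.470 → slack +2.345/-2.258; half-tol=0.470, Σhalf²=0.771880
Nominal = -141.050. Worst-case = [-141.050 - 2.258, -141.050 + 2.345] = [-143.308, -138.705]. RSS = √0.771880 = 0.879.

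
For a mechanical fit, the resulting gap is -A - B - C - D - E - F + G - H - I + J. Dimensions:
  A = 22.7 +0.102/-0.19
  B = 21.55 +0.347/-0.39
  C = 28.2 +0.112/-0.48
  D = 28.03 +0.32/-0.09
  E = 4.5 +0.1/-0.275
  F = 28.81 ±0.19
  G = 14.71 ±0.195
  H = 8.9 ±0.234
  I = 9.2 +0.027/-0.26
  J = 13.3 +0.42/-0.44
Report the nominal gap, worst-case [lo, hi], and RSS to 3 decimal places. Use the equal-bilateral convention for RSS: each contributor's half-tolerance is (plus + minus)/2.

nominal=-123.880 wc=[-125.947,-121.156] rss=0.810

Stack each dimension's contribution:
  -A: nom -22.700 → Σnom=-22.700; wc +0.190/-0.102 → slack +0.190/-0.102; half-tol=0.146, Σhalf²=0.021316
  -B: nom -21.550 → Σnom=-44.250; wc +0.390/-0.347 → slack +0.580/-0.449; half-tol=0.368, Σhalf²=0.157108
  -C: nom -28.200 → Σnom=-72.450; wc +0.480/-0.112 → slack +1.060/-0.561; half-tol=0.296, Σhalf²=0.244724
  -D: nom -28.030 → Σnom=-100.480; wc +0.090/-0.320 → slack +1.150/-0.881; half-tol=0.205, Σhalf²=0.286749
  -E: nom -4.500 → Σnom=-104.980; wc +0.275/-0.100 → slack +1.425/-0.981; half-tol=0.188, Σhalf²=0.321905
  -F: nom -28.810 → Σnom=-133.790; wc +0.190/-0.190 → slack +1.615/-1.171; half-tol=0.190, Σhalf²=0.358005
  +G: nom +14.710 → Σnom=-119.080; wc +0.195/-0.195 → slack +1.810/-1.366; half-tol=0.195, Σhalf²=0.396030
  -H: nom -8.900 → Σnom=-127.980; wc +0.234/-0.234 → slack +2.044/-1.600; half-tol=0.234, Σhalf²=0.450786
  -I: nom -9.200 → Σnom=-137.180; wc +0.260/-0.027 → slack +2.304/-1.627; half-tol=0.144, Σhalf²=0.471379
  +J: nom +13.300 → Σnom=-123.880; wc +0.420/-0.440 → slack +2.724/-2.067; half-tol=0.430, Σhalf²=0.656279
Nominal = -123.880. Worst-case = [-123.880 - 2.067, -123.880 + 2.724] = [-125.947, -121.156]. RSS = √0.656279 = 0.810.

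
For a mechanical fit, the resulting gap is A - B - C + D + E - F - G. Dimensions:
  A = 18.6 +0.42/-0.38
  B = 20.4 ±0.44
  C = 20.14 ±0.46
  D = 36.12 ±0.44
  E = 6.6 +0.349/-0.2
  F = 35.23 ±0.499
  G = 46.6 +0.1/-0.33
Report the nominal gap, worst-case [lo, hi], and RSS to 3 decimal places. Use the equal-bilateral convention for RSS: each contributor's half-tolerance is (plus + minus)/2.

Stack each dimension's contribution:
  +A: nom +18.600 → Σnom=18.600; wc +0.420/-0.380 → slack +0.420/-0.380; half-tol=0.400, Σhalf²=0.160000
  -B: nom -20.400 → Σnom=-1.800; wc +0.440/-0.440 → slack +0.860/-0.820; half-tol=0.440, Σhalf²=0.353600
  -C: nom -20.140 → Σnom=-21.940; wc +0.460/-0.460 → slack +1.320/-1.280; half-tol=0.460, Σhalf²=0.565200
  +D: nom +36.120 → Σnom=14.180; wc +0.440/-0.440 → slack +1.760/-1.720; half-tol=0.440, Σhalf²=0.758800
  +E: nom +6.600 → Σnom=20.780; wc +0.349/-0.200 → slack +2.109/-1.920; half-tol=0.274, Σhalf²=0.834150
  -F: nom -35.230 → Σnom=-14.450; wc +0.499/-0.499 → slack +2.608/-2.419; half-tol=0.499, Σhalf²=1.083151
  -G: nom -46.600 → Σnom=-61.050; wc +0.330/-0.100 → slack +2.938/-2.519; half-tol=0.215, Σhalf²=1.129376
Nominal = -61.050. Worst-case = [-61.050 - 2.519, -61.050 + 2.938] = [-63.569, -58.112]. RSS = √1.129376 = 1.063.

nominal=-61.050 wc=[-63.569,-58.112] rss=1.063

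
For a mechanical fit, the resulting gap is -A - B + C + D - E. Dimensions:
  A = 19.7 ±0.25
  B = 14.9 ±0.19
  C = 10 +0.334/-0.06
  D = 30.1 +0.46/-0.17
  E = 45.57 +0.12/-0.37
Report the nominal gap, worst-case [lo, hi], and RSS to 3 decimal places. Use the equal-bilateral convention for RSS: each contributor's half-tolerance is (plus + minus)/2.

nominal=-40.070 wc=[-40.860,-38.466] rss=0.545

Stack each dimension's contribution:
  -A: nom -19.700 → Σnom=-19.700; wc +0.250/-0.250 → slack +0.250/-0.250; half-tol=0.250, Σhalf²=0.062500
  -B: nom -14.900 → Σnom=-34.600; wc +0.190/-0.190 → slack +0.440/-0.440; half-tol=0.190, Σhalf²=0.098600
  +C: nom +10.000 → Σnom=-24.600; wc +0.334/-0.060 → slack +0.774/-0.500; half-tol=0.197, Σhalf²=0.137409
  +D: nom +30.100 → Σnom=5.500; wc +0.460/-0.170 → slack +1.234/-0.670; half-tol=0.315, Σhalf²=0.236634
  -E: nom -45.570 → Σnom=-40.070; wc +0.370/-0.120 → slack +1.604/-0.790; half-tol=0.245, Σhalf²=0.296659
Nominal = -40.070. Worst-case = [-40.070 - 0.790, -40.070 + 1.604] = [-40.860, -38.466]. RSS = √0.296659 = 0.545.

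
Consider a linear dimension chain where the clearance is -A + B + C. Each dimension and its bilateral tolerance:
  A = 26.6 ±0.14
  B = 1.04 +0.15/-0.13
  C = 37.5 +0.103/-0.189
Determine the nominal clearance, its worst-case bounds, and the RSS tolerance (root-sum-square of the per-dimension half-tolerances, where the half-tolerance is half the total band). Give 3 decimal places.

nominal=11.940 wc=[11.481,12.333] rss=0.246

Stack each dimension's contribution:
  -A: nom -26.600 → Σnom=-26.600; wc +0.140/-0.140 → slack +0.140/-0.140; half-tol=0.140, Σhalf²=0.019600
  +B: nom +1.040 → Σnom=-25.560; wc +0.150/-0.130 → slack +0.290/-0.270; half-tol=0.140, Σhalf²=0.039200
  +C: nom +37.500 → Σnom=11.940; wc +0.103/-0.189 → slack +0.393/-0.459; half-tol=0.146, Σhalf²=0.060516
Nominal = 11.940. Worst-case = [11.940 - 0.459, 11.940 + 0.393] = [11.481, 12.333]. RSS = √0.060516 = 0.246.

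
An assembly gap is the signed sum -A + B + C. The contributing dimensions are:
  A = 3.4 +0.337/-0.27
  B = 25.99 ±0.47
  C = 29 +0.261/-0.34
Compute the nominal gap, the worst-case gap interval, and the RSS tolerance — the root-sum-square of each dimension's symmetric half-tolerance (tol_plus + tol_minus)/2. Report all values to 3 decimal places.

nominal=51.590 wc=[50.443,52.591] rss=0.635

Stack each dimension's contribution:
  -A: nom -3.400 → Σnom=-3.400; wc +0.270/-0.337 → slack +0.270/-0.337; half-tol=0.303, Σhalf²=0.092112
  +B: nom +25.990 → Σnom=22.590; wc +0.470/-0.470 → slack +0.740/-0.807; half-tol=0.470, Σhalf²=0.313012
  +C: nom +29.000 → Σnom=51.590; wc +0.261/-0.340 → slack +1.001/-1.147; half-tol=0.300, Σhalf²=0.403312
Nominal = 51.590. Worst-case = [51.590 - 1.147, 51.590 + 1.001] = [50.443, 52.591]. RSS = √0.403312 = 0.635.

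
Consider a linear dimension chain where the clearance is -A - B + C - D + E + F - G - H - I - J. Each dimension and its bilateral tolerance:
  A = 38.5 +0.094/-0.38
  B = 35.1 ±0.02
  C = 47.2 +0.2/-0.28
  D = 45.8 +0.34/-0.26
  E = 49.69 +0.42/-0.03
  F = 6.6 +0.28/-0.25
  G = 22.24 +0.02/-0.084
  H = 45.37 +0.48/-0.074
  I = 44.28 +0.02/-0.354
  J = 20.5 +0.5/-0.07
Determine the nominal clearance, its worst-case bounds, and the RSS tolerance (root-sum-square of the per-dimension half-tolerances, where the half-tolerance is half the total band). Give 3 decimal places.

Stack each dimension's contribution:
  -A: nom -38.500 → Σnom=-38.500; wc +0.380/-0.094 → slack +0.380/-0.094; half-tol=0.237, Σhalf²=0.056169
  -B: nom -35.100 → Σnom=-73.600; wc +0.020/-0.020 → slack +0.400/-0.114; half-tol=0.020, Σhalf²=0.056569
  +C: nom +47.200 → Σnom=-26.400; wc +0.200/-0.280 → slack +0.600/-0.394; half-tol=0.240, Σhalf²=0.114169
  -D: nom -45.800 → Σnom=-72.200; wc +0.260/-0.340 → slack +0.860/-0.734; half-tol=0.300, Σhalf²=0.204169
  +E: nom +49.690 → Σnom=-22.510; wc +0.420/-0.030 → slack +1.280/-0.764; half-tol=0.225, Σhalf²=0.254794
  +F: nom +6.600 → Σnom=-15.910; wc +0.280/-0.250 → slack +1.560/-1.014; half-tol=0.265, Σhalf²=0.325019
  -G: nom -22.240 → Σnom=-38.150; wc +0.084/-0.020 → slack +1.644/-1.034; half-tol=0.052, Σhalf²=0.327723
  -H: nom -45.370 → Σnom=-83.520; wc +0.074/-0.480 → slack +1.718/-1.514; half-tol=0.277, Σhalf²=0.404452
  -I: nom -44.280 → Σnom=-127.800; wc +0.354/-0.020 → slack +2.072/-1.534; half-tol=0.187, Σhalf²=0.439421
  -J: nom -20.500 → Σnom=-148.300; wc +0.070/-0.500 → slack +2.142/-2.034; half-tol=0.285, Σhalf²=0.520646
Nominal = -148.300. Worst-case = [-148.300 - 2.034, -148.300 + 2.142] = [-150.334, -146.158]. RSS = √0.520646 = 0.722.

nominal=-148.300 wc=[-150.334,-146.158] rss=0.722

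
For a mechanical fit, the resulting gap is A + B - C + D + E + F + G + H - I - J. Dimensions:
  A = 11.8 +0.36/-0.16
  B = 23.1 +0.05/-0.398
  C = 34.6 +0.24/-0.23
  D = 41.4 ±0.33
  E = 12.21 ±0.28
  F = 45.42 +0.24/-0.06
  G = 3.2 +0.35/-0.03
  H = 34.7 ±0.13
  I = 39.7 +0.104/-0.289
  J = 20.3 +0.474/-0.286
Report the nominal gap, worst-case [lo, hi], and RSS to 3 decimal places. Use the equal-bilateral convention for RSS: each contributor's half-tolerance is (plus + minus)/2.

nominal=77.230 wc=[75.024,79.775] rss=0.787

Stack each dimension's contribution:
  +A: nom +11.800 → Σnom=11.800; wc +0.360/-0.160 → slack +0.360/-0.160; half-tol=0.260, Σhalf²=0.067600
  +B: nom +23.100 → Σnom=34.900; wc +0.050/-0.398 → slack +0.410/-0.558; half-tol=0.224, Σhalf²=0.117776
  -C: nom -34.600 → Σnom=0.300; wc +0.230/-0.240 → slack +0.640/-0.798; half-tol=0.235, Σhalf²=0.173001
  +D: nom +41.400 → Σnom=41.700; wc +0.330/-0.330 → slack +0.970/-1.128; half-tol=0.330, Σhalf²=0.281901
  +E: nom +12.210 → Σnom=53.910; wc +0.280/-0.280 → slack +1.250/-1.408; half-tol=0.280, Σhalf²=0.360301
  +F: nom +45.420 → Σnom=99.330; wc +0.240/-0.060 → slack +1.490/-1.468; half-tol=0.150, Σhalf²=0.382801
  +G: nom +3.200 → Σnom=102.530; wc +0.350/-0.030 → slack +1.840/-1.498; half-tol=0.190, Σhalf²=0.418901
  +H: nom +34.700 → Σnom=137.230; wc +0.130/-0.130 → slack +1.970/-1.628; half-tol=0.130, Σhalf²=0.435801
  -I: nom -39.700 → Σnom=97.530; wc +0.289/-0.104 → slack +2.259/-1.732; half-tol=0.196, Σhalf²=0.474413
  -J: nom -20.300 → Σnom=77.230; wc +0.286/-0.474 → slack +2.545/-2.206; half-tol=0.380, Σhalf²=0.618813
Nominal = 77.230. Worst-case = [77.230 - 2.206, 77.230 + 2.545] = [75.024, 79.775]. RSS = √0.618813 = 0.787.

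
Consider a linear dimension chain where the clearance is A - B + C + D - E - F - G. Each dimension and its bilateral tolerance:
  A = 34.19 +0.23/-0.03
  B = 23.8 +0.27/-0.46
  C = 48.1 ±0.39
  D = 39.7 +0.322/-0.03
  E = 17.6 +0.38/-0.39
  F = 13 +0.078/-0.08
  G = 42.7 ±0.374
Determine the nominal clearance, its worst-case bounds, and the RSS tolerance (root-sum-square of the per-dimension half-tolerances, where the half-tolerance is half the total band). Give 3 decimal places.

nominal=24.890 wc=[23.338,27.136] rss=0.792

Stack each dimension's contribution:
  +A: nom +34.190 → Σnom=34.190; wc +0.230/-0.030 → slack +0.230/-0.030; half-tol=0.130, Σhalf²=0.016900
  -B: nom -23.800 → Σnom=10.390; wc +0.460/-0.270 → slack +0.690/-0.300; half-tol=0.365, Σhalf²=0.150125
  +C: nom +48.100 → Σnom=58.490; wc +0.390/-0.390 → slack +1.080/-0.690; half-tol=0.390, Σhalf²=0.302225
  +D: nom +39.700 → Σnom=98.190; wc +0.322/-0.030 → slack +1.402/-0.720; half-tol=0.176, Σhalf²=0.333201
  -E: nom -17.600 → Σnom=80.590; wc +0.390/-0.380 → slack +1.792/-1.100; half-tol=0.385, Σhalf²=0.481426
  -F: nom -13.000 → Σnom=67.590; wc +0.080/-0.078 → slack +1.872/-1.178; half-tol=0.079, Σhalf²=0.487667
  -G: nom -42.700 → Σnom=24.890; wc +0.374/-0.374 → slack +2.246/-1.552; half-tol=0.374, Σhalf²=0.627543
Nominal = 24.890. Worst-case = [24.890 - 1.552, 24.890 + 2.246] = [23.338, 27.136]. RSS = √0.627543 = 0.792.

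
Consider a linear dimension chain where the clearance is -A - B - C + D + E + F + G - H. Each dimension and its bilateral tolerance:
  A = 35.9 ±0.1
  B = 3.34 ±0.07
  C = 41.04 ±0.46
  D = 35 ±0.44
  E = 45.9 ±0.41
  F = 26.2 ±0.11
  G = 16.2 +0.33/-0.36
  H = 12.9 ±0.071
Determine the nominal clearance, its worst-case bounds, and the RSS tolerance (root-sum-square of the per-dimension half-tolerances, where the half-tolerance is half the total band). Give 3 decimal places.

nominal=30.120 wc=[28.099,32.111] rss=0.851

Stack each dimension's contribution:
  -A: nom -35.900 → Σnom=-35.900; wc +0.100/-0.100 → slack +0.100/-0.100; half-tol=0.100, Σhalf²=0.010000
  -B: nom -3.340 → Σnom=-39.240; wc +0.070/-0.070 → slack +0.170/-0.170; half-tol=0.070, Σhalf²=0.014900
  -C: nom -41.040 → Σnom=-80.280; wc +0.460/-0.460 → slack +0.630/-0.630; half-tol=0.460, Σhalf²=0.226500
  +D: nom +35.000 → Σnom=-45.280; wc +0.440/-0.440 → slack +1.070/-1.070; half-tol=0.440, Σhalf²=0.420100
  +E: nom +45.900 → Σnom=0.620; wc +0.410/-0.410 → slack +1.480/-1.480; half-tol=0.410, Σhalf²=0.588200
  +F: nom +26.200 → Σnom=26.820; wc +0.110/-0.110 → slack +1.590/-1.590; half-tol=0.110, Σhalf²=0.600300
  +G: nom +16.200 → Σnom=43.020; wc +0.330/-0.360 → slack +1.920/-1.950; half-tol=0.345, Σhalf²=0.719325
  -H: nom -12.900 → Σnom=30.120; wc +0.071/-0.071 → slack +1.991/-2.021; half-tol=0.071, Σhalf²=0.724366
Nominal = 30.120. Worst-case = [30.120 - 2.021, 30.120 + 1.991] = [28.099, 32.111]. RSS = √0.724366 = 0.851.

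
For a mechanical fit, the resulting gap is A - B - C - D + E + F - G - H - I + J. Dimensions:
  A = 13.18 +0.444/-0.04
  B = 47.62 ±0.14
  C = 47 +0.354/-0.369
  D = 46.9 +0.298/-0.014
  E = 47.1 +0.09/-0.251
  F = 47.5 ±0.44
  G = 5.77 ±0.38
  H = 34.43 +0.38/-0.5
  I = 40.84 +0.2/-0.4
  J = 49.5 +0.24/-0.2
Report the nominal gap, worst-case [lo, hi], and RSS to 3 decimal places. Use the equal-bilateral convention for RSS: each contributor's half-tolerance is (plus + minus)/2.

Stack each dimension's contribution:
  +A: nom +13.180 → Σnom=13.180; wc +0.444/-0.040 → slack +0.444/-0.040; half-tol=0.242, Σhalf²=0.058564
  -B: nom -47.620 → Σnom=-34.440; wc +0.140/-0.140 → slack +0.584/-0.180; half-tol=0.140, Σhalf²=0.078164
  -C: nom -47.000 → Σnom=-81.440; wc +0.369/-0.354 → slack +0.953/-0.534; half-tol=0.361, Σhalf²=0.208846
  -D: nom -46.900 → Σnom=-128.340; wc +0.014/-0.298 → slack +0.967/-0.832; half-tol=0.156, Σhalf²=0.233182
  +E: nom +47.100 → Σnom=-81.240; wc +0.090/-0.251 → slack +1.057/-1.083; half-tol=0.170, Σhalf²=0.262252
  +F: nom +47.500 → Σnom=-33.740; wc +0.440/-0.440 → slack +1.497/-1.523; half-tol=0.440, Σhalf²=0.455852
  -G: nom -5.770 → Σnom=-39.510; wc +0.380/-0.380 → slack +1.877/-1.903; half-tol=0.380, Σhalf²=0.600252
  -H: nom -34.430 → Σnom=-73.940; wc +0.500/-0.380 → slack +2.377/-2.283; half-tol=0.440, Σhalf²=0.793852
  -I: nom -40.840 → Σnom=-114.780; wc +0.400/-0.200 → slack +2.777/-2.483; half-tol=0.300, Σhalf²=0.883852
  +J: nom +49.500 → Σnom=-65.280; wc +0.240/-0.200 → slack +3.017/-2.683; half-tol=0.220, Σhalf²=0.932252
Nominal = -65.280. Worst-case = [-65.280 - 2.683, -65.280 + 3.017] = [-67.963, -62.263]. RSS = √0.932252 = 0.966.

nominal=-65.280 wc=[-67.963,-62.263] rss=0.966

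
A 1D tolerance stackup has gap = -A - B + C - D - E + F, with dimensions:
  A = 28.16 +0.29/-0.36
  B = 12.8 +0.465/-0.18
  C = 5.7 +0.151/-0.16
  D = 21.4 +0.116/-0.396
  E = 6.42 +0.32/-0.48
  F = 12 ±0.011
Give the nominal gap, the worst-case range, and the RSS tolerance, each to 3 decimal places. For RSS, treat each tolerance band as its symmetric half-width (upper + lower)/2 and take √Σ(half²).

nominal=-51.080 wc=[-52.442,-49.502] rss=0.678

Stack each dimension's contribution:
  -A: nom -28.160 → Σnom=-28.160; wc +0.360/-0.290 → slack +0.360/-0.290; half-tol=0.325, Σhalf²=0.105625
  -B: nom -12.800 → Σnom=-40.960; wc +0.180/-0.465 → slack +0.540/-0.755; half-tol=0.323, Σhalf²=0.209631
  +C: nom +5.700 → Σnom=-35.260; wc +0.151/-0.160 → slack +0.691/-0.915; half-tol=0.155, Σhalf²=0.233812
  -D: nom -21.400 → Σnom=-56.660; wc +0.396/-0.116 → slack +1.087/-1.031; half-tol=0.256, Σhalf²=0.299347
  -E: nom -6.420 → Σnom=-63.080; wc +0.480/-0.320 → slack +1.567/-1.351; half-tol=0.400, Σhalf²=0.459348
  +F: nom +12.000 → Σnom=-51.080; wc +0.011/-0.011 → slack +1.578/-1.362; half-tol=0.011, Σhalf²=0.459469
Nominal = -51.080. Worst-case = [-51.080 - 1.362, -51.080 + 1.578] = [-52.442, -49.502]. RSS = √0.459469 = 0.678.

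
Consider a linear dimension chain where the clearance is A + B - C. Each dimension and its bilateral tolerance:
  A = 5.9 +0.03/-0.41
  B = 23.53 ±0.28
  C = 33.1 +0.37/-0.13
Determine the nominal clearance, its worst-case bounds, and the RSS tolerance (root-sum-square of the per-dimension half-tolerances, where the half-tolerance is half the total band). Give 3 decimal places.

nominal=-3.670 wc=[-4.730,-3.230] rss=0.435

Stack each dimension's contribution:
  +A: nom +5.900 → Σnom=5.900; wc +0.030/-0.410 → slack +0.030/-0.410; half-tol=0.220, Σhalf²=0.048400
  +B: nom +23.530 → Σnom=29.430; wc +0.280/-0.280 → slack +0.310/-0.690; half-tol=0.280, Σhalf²=0.126800
  -C: nom -33.100 → Σnom=-3.670; wc +0.130/-0.370 → slack +0.440/-1.060; half-tol=0.250, Σhalf²=0.189300
Nominal = -3.670. Worst-case = [-3.670 - 1.060, -3.670 + 0.440] = [-4.730, -3.230]. RSS = √0.189300 = 0.435.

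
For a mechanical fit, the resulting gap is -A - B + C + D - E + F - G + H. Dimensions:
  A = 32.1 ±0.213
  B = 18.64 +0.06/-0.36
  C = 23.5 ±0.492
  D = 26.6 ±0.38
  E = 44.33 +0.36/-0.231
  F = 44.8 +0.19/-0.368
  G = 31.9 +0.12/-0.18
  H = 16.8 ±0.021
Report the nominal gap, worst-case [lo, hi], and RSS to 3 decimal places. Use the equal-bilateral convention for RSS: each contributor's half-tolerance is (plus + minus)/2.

Stack each dimension's contribution:
  -A: nom -32.100 → Σnom=-32.100; wc +0.213/-0.213 → slack +0.213/-0.213; half-tol=0.213, Σhalf²=0.045369
  -B: nom -18.640 → Σnom=-50.740; wc +0.360/-0.060 → slack +0.573/-0.273; half-tol=0.210, Σhalf²=0.089469
  +C: nom +23.500 → Σnom=-27.240; wc +0.492/-0.492 → slack +1.065/-0.765; half-tol=0.492, Σhalf²=0.331533
  +D: nom +26.600 → Σnom=-0.640; wc +0.380/-0.380 → slack +1.445/-1.145; half-tol=0.380, Σhalf²=0.475933
  -E: nom -44.330 → Σnom=-44.970; wc +0.231/-0.360 → slack +1.676/-1.505; half-tol=0.295, Σhalf²=0.563253
  +F: nom +44.800 → Σnom=-0.170; wc +0.190/-0.368 → slack +1.866/-1.873; half-tol=0.279, Σhalf²=0.641094
  -G: nom -31.900 → Σnom=-32.070; wc +0.180/-0.120 → slack +2.046/-1.993; half-tol=0.150, Σhalf²=0.663594
  +H: nom +16.800 → Σnom=-15.270; wc +0.021/-0.021 → slack +2.067/-2.014; half-tol=0.021, Σhalf²=0.664035
Nominal = -15.270. Worst-case = [-15.270 - 2.014, -15.270 + 2.067] = [-17.284, -13.203]. RSS = √0.664035 = 0.815.

nominal=-15.270 wc=[-17.284,-13.203] rss=0.815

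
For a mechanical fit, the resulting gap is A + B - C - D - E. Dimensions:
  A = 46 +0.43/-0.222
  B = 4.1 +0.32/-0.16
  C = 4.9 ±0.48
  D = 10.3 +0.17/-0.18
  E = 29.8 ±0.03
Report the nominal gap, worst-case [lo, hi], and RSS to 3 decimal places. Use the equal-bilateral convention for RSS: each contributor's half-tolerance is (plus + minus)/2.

Stack each dimension's contribution:
  +A: nom +46.000 → Σnom=46.000; wc +0.430/-0.222 → slack +0.430/-0.222; half-tol=0.326, Σhalf²=0.106276
  +B: nom +4.100 → Σnom=50.100; wc +0.320/-0.160 → slack +0.750/-0.382; half-tol=0.240, Σhalf²=0.163876
  -C: nom -4.900 → Σnom=45.200; wc +0.480/-0.480 → slack +1.230/-0.862; half-tol=0.480, Σhalf²=0.394276
  -D: nom -10.300 → Σnom=34.900; wc +0.180/-0.170 → slack +1.410/-1.032; half-tol=0.175, Σhalf²=0.424901
  -E: nom -29.800 → Σnom=5.100; wc +0.030/-0.030 → slack +1.440/-1.062; half-tol=0.030, Σhalf²=0.425801
Nominal = 5.100. Worst-case = [5.100 - 1.062, 5.100 + 1.440] = [4.038, 6.540]. RSS = √0.425801 = 0.653.

nominal=5.100 wc=[4.038,6.540] rss=0.653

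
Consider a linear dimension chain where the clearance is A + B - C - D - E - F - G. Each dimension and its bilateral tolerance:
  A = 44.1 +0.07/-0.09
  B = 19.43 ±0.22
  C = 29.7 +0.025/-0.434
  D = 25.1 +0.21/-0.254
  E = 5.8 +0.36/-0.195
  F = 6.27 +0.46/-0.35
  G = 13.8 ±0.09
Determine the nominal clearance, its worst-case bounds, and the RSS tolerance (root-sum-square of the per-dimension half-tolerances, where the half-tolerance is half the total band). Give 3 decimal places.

nominal=-17.140 wc=[-18.595,-15.527] rss=0.641

Stack each dimension's contribution:
  +A: nom +44.100 → Σnom=44.100; wc +0.070/-0.090 → slack +0.070/-0.090; half-tol=0.080, Σhalf²=0.006400
  +B: nom +19.430 → Σnom=63.530; wc +0.220/-0.220 → slack +0.290/-0.310; half-tol=0.220, Σhalf²=0.054800
  -C: nom -29.700 → Σnom=33.830; wc +0.434/-0.025 → slack +0.724/-0.335; half-tol=0.230, Σhalf²=0.107470
  -D: nom -25.100 → Σnom=8.730; wc +0.254/-0.210 → slack +0.978/-0.545; half-tol=0.232, Σhalf²=0.161294
  -E: nom -5.800 → Σnom=2.930; wc +0.195/-0.360 → slack +1.173/-0.905; half-tol=0.277, Σhalf²=0.238300
  -F: nom -6.270 → Σnom=-3.340; wc +0.350/-0.460 → slack +1.523/-1.365; half-tol=0.405, Σhalf²=0.402326
  -G: nom -13.800 → Σnom=-17.140; wc +0.090/-0.090 → slack +1.613/-1.455; half-tol=0.090, Σhalf²=0.410425
Nominal = -17.140. Worst-case = [-17.140 - 1.455, -17.140 + 1.613] = [-18.595, -15.527]. RSS = √0.410425 = 0.641.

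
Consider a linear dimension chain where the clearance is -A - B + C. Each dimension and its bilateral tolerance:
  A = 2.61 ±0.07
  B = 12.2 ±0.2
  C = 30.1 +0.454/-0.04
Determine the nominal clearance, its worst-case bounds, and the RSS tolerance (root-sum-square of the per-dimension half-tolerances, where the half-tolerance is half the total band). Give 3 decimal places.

Stack each dimension's contribution:
  -A: nom -2.610 → Σnom=-2.610; wc +0.070/-0.070 → slack +0.070/-0.070; half-tol=0.070, Σhalf²=0.004900
  -B: nom -12.200 → Σnom=-14.810; wc +0.200/-0.200 → slack +0.270/-0.270; half-tol=0.200, Σhalf²=0.044900
  +C: nom +30.100 → Σnom=15.290; wc +0.454/-0.040 → slack +0.724/-0.310; half-tol=0.247, Σhalf²=0.105909
Nominal = 15.290. Worst-case = [15.290 - 0.310, 15.290 + 0.724] = [14.980, 16.014]. RSS = √0.105909 = 0.325.

nominal=15.290 wc=[14.980,16.014] rss=0.325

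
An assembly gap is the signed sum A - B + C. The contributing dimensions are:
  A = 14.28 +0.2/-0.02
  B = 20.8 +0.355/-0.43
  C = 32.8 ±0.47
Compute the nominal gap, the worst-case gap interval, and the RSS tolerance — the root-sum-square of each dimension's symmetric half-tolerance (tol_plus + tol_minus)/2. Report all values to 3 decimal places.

nominal=26.280 wc=[25.435,27.380] rss=0.622

Stack each dimension's contribution:
  +A: nom +14.280 → Σnom=14.280; wc +0.200/-0.020 → slack +0.200/-0.020; half-tol=0.110, Σhalf²=0.012100
  -B: nom -20.800 → Σnom=-6.520; wc +0.430/-0.355 → slack +0.630/-0.375; half-tol=0.392, Σhalf²=0.166156
  +C: nom +32.800 → Σnom=26.280; wc +0.470/-0.470 → slack +1.100/-0.845; half-tol=0.470, Σhalf²=0.387056
Nominal = 26.280. Worst-case = [26.280 - 0.845, 26.280 + 1.100] = [25.435, 27.380]. RSS = √0.387056 = 0.622.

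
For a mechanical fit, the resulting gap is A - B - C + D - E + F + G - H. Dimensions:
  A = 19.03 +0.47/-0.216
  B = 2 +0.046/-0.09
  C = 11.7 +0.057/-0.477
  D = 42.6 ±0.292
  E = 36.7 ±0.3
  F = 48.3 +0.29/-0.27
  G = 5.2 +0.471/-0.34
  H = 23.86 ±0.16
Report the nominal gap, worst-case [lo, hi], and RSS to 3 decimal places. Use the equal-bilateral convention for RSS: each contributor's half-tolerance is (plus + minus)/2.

Stack each dimension's contribution:
  +A: nom +19.030 → Σnom=19.030; wc +0.470/-0.216 → slack +0.470/-0.216; half-tol=0.343, Σhalf²=0.117649
  -B: nom -2.000 → Σnom=17.030; wc +0.090/-0.046 → slack +0.560/-0.262; half-tol=0.068, Σhalf²=0.122273
  -C: nom -11.700 → Σnom=5.330; wc +0.477/-0.057 → slack +1.037/-0.319; half-tol=0.267, Σhalf²=0.193562
  +D: nom +42.600 → Σnom=47.930; wc +0.292/-0.292 → slack +1.329/-0.611; half-tol=0.292, Σhalf²=0.278826
  -E: nom -36.700 → Σnom=11.230; wc +0.300/-0.300 → slack +1.629/-0.911; half-tol=0.300, Σhalf²=0.368826
  +F: nom +48.300 → Σnom=59.530; wc +0.290/-0.270 → slack +1.919/-1.181; half-tol=0.280, Σhalf²=0.447226
  +G: nom +5.200 → Σnom=64.730; wc +0.471/-0.340 → slack +2.390/-1.521; half-tol=0.405, Σhalf²=0.611656
  -H: nom -23.860 → Σnom=40.870; wc +0.160/-0.160 → slack +2.550/-1.681; half-tol=0.160, Σhalf²=0.637256
Nominal = 40.870. Worst-case = [40.870 - 1.681, 40.870 + 2.550] = [39.189, 43.420]. RSS = √0.637256 = 0.798.

nominal=40.870 wc=[39.189,43.420] rss=0.798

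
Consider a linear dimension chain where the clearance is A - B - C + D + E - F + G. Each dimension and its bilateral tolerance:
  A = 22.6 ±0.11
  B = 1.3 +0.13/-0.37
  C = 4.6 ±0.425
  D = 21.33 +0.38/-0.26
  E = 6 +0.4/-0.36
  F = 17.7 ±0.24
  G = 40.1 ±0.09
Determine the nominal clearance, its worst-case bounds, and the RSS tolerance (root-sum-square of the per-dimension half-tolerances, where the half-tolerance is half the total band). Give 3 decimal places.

nominal=66.430 wc=[64.815,68.445] rss=0.753

Stack each dimension's contribution:
  +A: nom +22.600 → Σnom=22.600; wc +0.110/-0.110 → slack +0.110/-0.110; half-tol=0.110, Σhalf²=0.012100
  -B: nom -1.300 → Σnom=21.300; wc +0.370/-0.130 → slack +0.480/-0.240; half-tol=0.250, Σhalf²=0.074600
  -C: nom -4.600 → Σnom=16.700; wc +0.425/-0.425 → slack +0.905/-0.665; half-tol=0.425, Σhalf²=0.255225
  +D: nom +21.330 → Σnom=38.030; wc +0.380/-0.260 → slack +1.285/-0.925; half-tol=0.320, Σhalf²=0.357625
  +E: nom +6.000 → Σnom=44.030; wc +0.400/-0.360 → slack +1.685/-1.285; half-tol=0.380, Σhalf²=0.502025
  -F: nom -17.700 → Σnom=26.330; wc +0.240/-0.240 → slack +1.925/-1.525; half-tol=0.240, Σhalf²=0.559625
  +G: nom +40.100 → Σnom=66.430; wc +0.090/-0.090 → slack +2.015/-1.615; half-tol=0.090, Σhalf²=0.567725
Nominal = 66.430. Worst-case = [66.430 - 1.615, 66.430 + 2.015] = [64.815, 68.445]. RSS = √0.567725 = 0.753.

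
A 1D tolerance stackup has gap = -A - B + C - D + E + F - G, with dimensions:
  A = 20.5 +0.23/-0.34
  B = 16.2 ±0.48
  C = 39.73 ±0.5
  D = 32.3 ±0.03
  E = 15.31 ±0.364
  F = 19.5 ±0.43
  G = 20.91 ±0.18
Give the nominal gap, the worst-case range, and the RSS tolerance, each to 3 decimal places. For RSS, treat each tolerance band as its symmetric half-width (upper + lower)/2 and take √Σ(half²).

nominal=-15.370 wc=[-17.584,-13.046] rss=0.955

Stack each dimension's contribution:
  -A: nom -20.500 → Σnom=-20.500; wc +0.340/-0.230 → slack +0.340/-0.230; half-tol=0.285, Σhalf²=0.081225
  -B: nom -16.200 → Σnom=-36.700; wc +0.480/-0.480 → slack +0.820/-0.710; half-tol=0.480, Σhalf²=0.311625
  +C: nom +39.730 → Σnom=3.030; wc +0.500/-0.500 → slack +1.320/-1.210; half-tol=0.500, Σhalf²=0.561625
  -D: nom -32.300 → Σnom=-29.270; wc +0.030/-0.030 → slack +1.350/-1.240; half-tol=0.030, Σhalf²=0.562525
  +E: nom +15.310 → Σnom=-13.960; wc +0.364/-0.364 → slack +1.714/-1.604; half-tol=0.364, Σhalf²=0.695021
  +F: nom +19.500 → Σnom=5.540; wc +0.430/-0.430 → slack +2.144/-2.034; half-tol=0.430, Σhalf²=0.879921
  -G: nom -20.910 → Σnom=-15.370; wc +0.180/-0.180 → slack +2.324/-2.214; half-tol=0.180, Σhalf²=0.912321
Nominal = -15.370. Worst-case = [-15.370 - 2.214, -15.370 + 2.324] = [-17.584, -13.046]. RSS = √0.912321 = 0.955.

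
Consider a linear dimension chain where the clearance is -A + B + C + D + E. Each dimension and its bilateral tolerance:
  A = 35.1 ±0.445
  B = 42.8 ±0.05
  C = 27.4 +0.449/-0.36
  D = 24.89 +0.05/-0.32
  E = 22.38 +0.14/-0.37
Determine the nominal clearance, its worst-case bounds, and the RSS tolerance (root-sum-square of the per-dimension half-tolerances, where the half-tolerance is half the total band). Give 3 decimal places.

Stack each dimension's contribution:
  -A: nom -35.100 → Σnom=-35.100; wc +0.445/-0.445 → slack +0.445/-0.445; half-tol=0.445, Σhalf²=0.198025
  +B: nom +42.800 → Σnom=7.700; wc +0.050/-0.050 → slack +0.495/-0.495; half-tol=0.050, Σhalf²=0.200525
  +C: nom +27.400 → Σnom=35.100; wc +0.449/-0.360 → slack +0.944/-0.855; half-tol=0.404, Σhalf²=0.364145
  +D: nom +24.890 → Σnom=59.990; wc +0.050/-0.320 → slack +0.994/-1.175; half-tol=0.185, Σhalf²=0.398370
  +E: nom +22.380 → Σnom=82.370; wc +0.140/-0.370 → slack +1.134/-1.545; half-tol=0.255, Σhalf²=0.463395
Nominal = 82.370. Worst-case = [82.370 - 1.545, 82.370 + 1.134] = [80.825, 83.504]. RSS = √0.463395 = 0.681.

nominal=82.370 wc=[80.825,83.504] rss=0.681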